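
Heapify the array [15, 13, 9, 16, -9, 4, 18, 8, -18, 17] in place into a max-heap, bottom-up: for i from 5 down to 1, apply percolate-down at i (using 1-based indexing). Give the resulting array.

[18, 17, 15, 16, 13, 4, 9, 8, -18, -9]

sift down from index 5:
  -9 vs only child 17 at index 10, swap → [15, 13, 9, 16, 17, 4, 18, 8, -18, -9]
sift down from index 4: already satisfies heap property
sift down from index 3:
  9 vs larger child 18 at index 7, swap → [15, 13, 18, 16, 17, 4, 9, 8, -18, -9]
sift down from index 2:
  13 vs larger child 17 at index 5, swap → [15, 17, 18, 16, 13, 4, 9, 8, -18, -9]
sift down from index 1:
  15 vs larger child 18 at index 3, swap → [18, 17, 15, 16, 13, 4, 9, 8, -18, -9]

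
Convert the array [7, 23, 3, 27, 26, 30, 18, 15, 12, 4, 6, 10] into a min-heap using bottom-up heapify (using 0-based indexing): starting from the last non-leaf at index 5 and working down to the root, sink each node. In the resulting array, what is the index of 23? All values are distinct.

sift down from index 5:
  30 vs only child 10 at index 11, swap → [7, 23, 3, 27, 26, 10, 18, 15, 12, 4, 6, 30]
sift down from index 4:
  26 vs smaller child 4 at index 9, swap → [7, 23, 3, 27, 4, 10, 18, 15, 12, 26, 6, 30]
sift down from index 3:
  27 vs smaller child 12 at index 8, swap → [7, 23, 3, 12, 4, 10, 18, 15, 27, 26, 6, 30]
sift down from index 2: already satisfies heap property
sift down from index 1:
  23 vs smaller child 4 at index 4, swap → [7, 4, 3, 12, 23, 10, 18, 15, 27, 26, 6, 30]
  23 vs smaller child 6 at index 10, swap → [7, 4, 3, 12, 6, 10, 18, 15, 27, 26, 23, 30]
sift down from index 0:
  7 vs smaller child 3 at index 2, swap → [3, 4, 7, 12, 6, 10, 18, 15, 27, 26, 23, 30]
resulting array: [3, 4, 7, 12, 6, 10, 18, 15, 27, 26, 23, 30]

10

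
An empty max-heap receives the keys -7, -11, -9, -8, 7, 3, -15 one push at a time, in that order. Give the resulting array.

Insert -7:
  append -7 at index 0 → [-7] (no swap needed)
Insert -11:
  append -11 at index 1 → [-7, -11] (no swap needed)
Insert -9:
  append -9 at index 2 → [-7, -11, -9] (no swap needed)
Insert -8:
  append -8 at index 3 → [-7, -11, -9, -8]
  -8 > parent -11 at index 1, swap → [-7, -8, -9, -11]
Insert 7:
  append 7 at index 4 → [-7, -8, -9, -11, 7]
  7 > parent -8 at index 1, swap → [-7, 7, -9, -11, -8]
  7 > parent -7 at index 0, swap → [7, -7, -9, -11, -8]
Insert 3:
  append 3 at index 5 → [7, -7, -9, -11, -8, 3]
  3 > parent -9 at index 2, swap → [7, -7, 3, -11, -8, -9]
Insert -15:
  append -15 at index 6 → [7, -7, 3, -11, -8, -9, -15] (no swap needed)

[7, -7, 3, -11, -8, -9, -15]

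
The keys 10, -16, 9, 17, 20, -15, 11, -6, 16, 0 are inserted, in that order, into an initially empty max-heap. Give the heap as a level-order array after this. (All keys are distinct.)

Insert 10:
  append 10 at index 0 → [10] (no swap needed)
Insert -16:
  append -16 at index 1 → [10, -16] (no swap needed)
Insert 9:
  append 9 at index 2 → [10, -16, 9] (no swap needed)
Insert 17:
  append 17 at index 3 → [10, -16, 9, 17]
  17 > parent -16 at index 1, swap → [10, 17, 9, -16]
  17 > parent 10 at index 0, swap → [17, 10, 9, -16]
Insert 20:
  append 20 at index 4 → [17, 10, 9, -16, 20]
  20 > parent 10 at index 1, swap → [17, 20, 9, -16, 10]
  20 > parent 17 at index 0, swap → [20, 17, 9, -16, 10]
Insert -15:
  append -15 at index 5 → [20, 17, 9, -16, 10, -15] (no swap needed)
Insert 11:
  append 11 at index 6 → [20, 17, 9, -16, 10, -15, 11]
  11 > parent 9 at index 2, swap → [20, 17, 11, -16, 10, -15, 9]
Insert -6:
  append -6 at index 7 → [20, 17, 11, -16, 10, -15, 9, -6]
  -6 > parent -16 at index 3, swap → [20, 17, 11, -6, 10, -15, 9, -16]
Insert 16:
  append 16 at index 8 → [20, 17, 11, -6, 10, -15, 9, -16, 16]
  16 > parent -6 at index 3, swap → [20, 17, 11, 16, 10, -15, 9, -16, -6]
Insert 0:
  append 0 at index 9 → [20, 17, 11, 16, 10, -15, 9, -16, -6, 0] (no swap needed)

[20, 17, 11, 16, 10, -15, 9, -16, -6, 0]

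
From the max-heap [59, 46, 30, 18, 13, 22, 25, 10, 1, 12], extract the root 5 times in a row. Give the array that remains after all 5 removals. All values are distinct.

[18, 13, 10, 12, 1]

extract-max #1 returns 59:
  remove root 59; move last element 12 to root → [12, 46, 30, 18, 13, 22, 25, 10, 1]
  12 vs larger child 46 at index 1, swap → [46, 12, 30, 18, 13, 22, 25, 10, 1]
  12 vs larger child 18 at index 3, swap → [46, 18, 30, 12, 13, 22, 25, 10, 1]
extract-max #2 returns 46:
  remove root 46; move last element 1 to root → [1, 18, 30, 12, 13, 22, 25, 10]
  1 vs larger child 30 at index 2, swap → [30, 18, 1, 12, 13, 22, 25, 10]
  1 vs larger child 25 at index 6, swap → [30, 18, 25, 12, 13, 22, 1, 10]
extract-max #3 returns 30:
  remove root 30; move last element 10 to root → [10, 18, 25, 12, 13, 22, 1]
  10 vs larger child 25 at index 2, swap → [25, 18, 10, 12, 13, 22, 1]
  10 vs larger child 22 at index 5, swap → [25, 18, 22, 12, 13, 10, 1]
extract-max #4 returns 25:
  remove root 25; move last element 1 to root → [1, 18, 22, 12, 13, 10]
  1 vs larger child 22 at index 2, swap → [22, 18, 1, 12, 13, 10]
  1 vs only child 10 at index 5, swap → [22, 18, 10, 12, 13, 1]
extract-max #5 returns 22:
  remove root 22; move last element 1 to root → [1, 18, 10, 12, 13]
  1 vs larger child 18 at index 1, swap → [18, 1, 10, 12, 13]
  1 vs larger child 13 at index 4, swap → [18, 13, 10, 12, 1]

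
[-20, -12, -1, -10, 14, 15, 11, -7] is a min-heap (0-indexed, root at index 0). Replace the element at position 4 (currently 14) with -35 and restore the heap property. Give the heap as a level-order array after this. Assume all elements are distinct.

[-35, -20, -1, -10, -12, 15, 11, -7]

set index 4 from 14 to -35 → [-20, -12, -1, -10, -35, 15, 11, -7]
-35 < parent -12 at index 1, swap → [-20, -35, -1, -10, -12, 15, 11, -7]
-35 < parent -20 at index 0, swap → [-35, -20, -1, -10, -12, 15, 11, -7]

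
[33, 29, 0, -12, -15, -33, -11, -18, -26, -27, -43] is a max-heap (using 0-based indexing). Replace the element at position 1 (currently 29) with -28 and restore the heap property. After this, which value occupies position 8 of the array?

set index 1 from 29 to -28 → [33, -28, 0, -12, -15, -33, -11, -18, -26, -27, -43]
-28 vs larger child -12 at index 3, swap → [33, -12, 0, -28, -15, -33, -11, -18, -26, -27, -43]
-28 vs larger child -18 at index 7, swap → [33, -12, 0, -18, -15, -33, -11, -28, -26, -27, -43]
resulting array: [33, -12, 0, -18, -15, -33, -11, -28, -26, -27, -43]

-26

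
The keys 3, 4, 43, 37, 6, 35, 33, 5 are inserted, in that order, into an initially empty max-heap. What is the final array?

[43, 37, 35, 5, 6, 4, 33, 3]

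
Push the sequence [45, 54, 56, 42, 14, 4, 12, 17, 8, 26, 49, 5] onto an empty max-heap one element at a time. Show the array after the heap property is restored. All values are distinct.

[56, 49, 54, 42, 45, 5, 12, 17, 8, 14, 26, 4]

Insert 45:
  append 45 at index 0 → [45] (no swap needed)
Insert 54:
  append 54 at index 1 → [45, 54]
  54 > parent 45 at index 0, swap → [54, 45]
Insert 56:
  append 56 at index 2 → [54, 45, 56]
  56 > parent 54 at index 0, swap → [56, 45, 54]
Insert 42:
  append 42 at index 3 → [56, 45, 54, 42] (no swap needed)
Insert 14:
  append 14 at index 4 → [56, 45, 54, 42, 14] (no swap needed)
Insert 4:
  append 4 at index 5 → [56, 45, 54, 42, 14, 4] (no swap needed)
Insert 12:
  append 12 at index 6 → [56, 45, 54, 42, 14, 4, 12] (no swap needed)
Insert 17:
  append 17 at index 7 → [56, 45, 54, 42, 14, 4, 12, 17] (no swap needed)
Insert 8:
  append 8 at index 8 → [56, 45, 54, 42, 14, 4, 12, 17, 8] (no swap needed)
Insert 26:
  append 26 at index 9 → [56, 45, 54, 42, 14, 4, 12, 17, 8, 26]
  26 > parent 14 at index 4, swap → [56, 45, 54, 42, 26, 4, 12, 17, 8, 14]
Insert 49:
  append 49 at index 10 → [56, 45, 54, 42, 26, 4, 12, 17, 8, 14, 49]
  49 > parent 26 at index 4, swap → [56, 45, 54, 42, 49, 4, 12, 17, 8, 14, 26]
  49 > parent 45 at index 1, swap → [56, 49, 54, 42, 45, 4, 12, 17, 8, 14, 26]
Insert 5:
  append 5 at index 11 → [56, 49, 54, 42, 45, 4, 12, 17, 8, 14, 26, 5]
  5 > parent 4 at index 5, swap → [56, 49, 54, 42, 45, 5, 12, 17, 8, 14, 26, 4]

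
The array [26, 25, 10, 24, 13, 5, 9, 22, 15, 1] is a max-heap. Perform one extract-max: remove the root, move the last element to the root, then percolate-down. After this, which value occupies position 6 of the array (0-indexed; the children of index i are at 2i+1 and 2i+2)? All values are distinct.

9

remove root 26; move last element 1 to root → [1, 25, 10, 24, 13, 5, 9, 22, 15]
1 vs larger child 25 at index 1, swap → [25, 1, 10, 24, 13, 5, 9, 22, 15]
1 vs larger child 24 at index 3, swap → [25, 24, 10, 1, 13, 5, 9, 22, 15]
1 vs larger child 22 at index 7, swap → [25, 24, 10, 22, 13, 5, 9, 1, 15]
resulting array: [25, 24, 10, 22, 13, 5, 9, 1, 15]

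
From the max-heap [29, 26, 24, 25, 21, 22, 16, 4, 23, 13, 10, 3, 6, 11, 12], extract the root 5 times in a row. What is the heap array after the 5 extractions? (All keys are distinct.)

[22, 21, 16, 12, 13, 6, 10, 4, 11, 3]

extract-max #1 returns 29:
  remove root 29; move last element 12 to root → [12, 26, 24, 25, 21, 22, 16, 4, 23, 13, 10, 3, 6, 11]
  12 vs larger child 26 at index 1, swap → [26, 12, 24, 25, 21, 22, 16, 4, 23, 13, 10, 3, 6, 11]
  12 vs larger child 25 at index 3, swap → [26, 25, 24, 12, 21, 22, 16, 4, 23, 13, 10, 3, 6, 11]
  12 vs larger child 23 at index 8, swap → [26, 25, 24, 23, 21, 22, 16, 4, 12, 13, 10, 3, 6, 11]
extract-max #2 returns 26:
  remove root 26; move last element 11 to root → [11, 25, 24, 23, 21, 22, 16, 4, 12, 13, 10, 3, 6]
  11 vs larger child 25 at index 1, swap → [25, 11, 24, 23, 21, 22, 16, 4, 12, 13, 10, 3, 6]
  11 vs larger child 23 at index 3, swap → [25, 23, 24, 11, 21, 22, 16, 4, 12, 13, 10, 3, 6]
  11 vs larger child 12 at index 8, swap → [25, 23, 24, 12, 21, 22, 16, 4, 11, 13, 10, 3, 6]
extract-max #3 returns 25:
  remove root 25; move last element 6 to root → [6, 23, 24, 12, 21, 22, 16, 4, 11, 13, 10, 3]
  6 vs larger child 24 at index 2, swap → [24, 23, 6, 12, 21, 22, 16, 4, 11, 13, 10, 3]
  6 vs larger child 22 at index 5, swap → [24, 23, 22, 12, 21, 6, 16, 4, 11, 13, 10, 3]
extract-max #4 returns 24:
  remove root 24; move last element 3 to root → [3, 23, 22, 12, 21, 6, 16, 4, 11, 13, 10]
  3 vs larger child 23 at index 1, swap → [23, 3, 22, 12, 21, 6, 16, 4, 11, 13, 10]
  3 vs larger child 21 at index 4, swap → [23, 21, 22, 12, 3, 6, 16, 4, 11, 13, 10]
  3 vs larger child 13 at index 9, swap → [23, 21, 22, 12, 13, 6, 16, 4, 11, 3, 10]
extract-max #5 returns 23:
  remove root 23; move last element 10 to root → [10, 21, 22, 12, 13, 6, 16, 4, 11, 3]
  10 vs larger child 22 at index 2, swap → [22, 21, 10, 12, 13, 6, 16, 4, 11, 3]
  10 vs larger child 16 at index 6, swap → [22, 21, 16, 12, 13, 6, 10, 4, 11, 3]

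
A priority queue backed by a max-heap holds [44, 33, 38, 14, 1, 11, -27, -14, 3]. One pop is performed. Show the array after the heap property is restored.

[38, 33, 11, 14, 1, 3, -27, -14]

remove root 44; move last element 3 to root → [3, 33, 38, 14, 1, 11, -27, -14]
3 vs larger child 38 at index 2, swap → [38, 33, 3, 14, 1, 11, -27, -14]
3 vs larger child 11 at index 5, swap → [38, 33, 11, 14, 1, 3, -27, -14]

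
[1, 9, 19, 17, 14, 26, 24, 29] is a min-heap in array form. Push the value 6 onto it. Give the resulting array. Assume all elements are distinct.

[1, 6, 19, 9, 14, 26, 24, 29, 17]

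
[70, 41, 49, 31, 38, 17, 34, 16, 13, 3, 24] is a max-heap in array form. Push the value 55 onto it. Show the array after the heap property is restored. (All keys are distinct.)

[70, 41, 55, 31, 38, 49, 34, 16, 13, 3, 24, 17]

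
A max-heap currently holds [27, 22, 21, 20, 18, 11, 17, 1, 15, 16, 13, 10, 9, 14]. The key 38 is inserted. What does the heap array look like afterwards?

append 38 at index 14 → [27, 22, 21, 20, 18, 11, 17, 1, 15, 16, 13, 10, 9, 14, 38]
38 > parent 17 at index 6, swap → [27, 22, 21, 20, 18, 11, 38, 1, 15, 16, 13, 10, 9, 14, 17]
38 > parent 21 at index 2, swap → [27, 22, 38, 20, 18, 11, 21, 1, 15, 16, 13, 10, 9, 14, 17]
38 > parent 27 at index 0, swap → [38, 22, 27, 20, 18, 11, 21, 1, 15, 16, 13, 10, 9, 14, 17]

[38, 22, 27, 20, 18, 11, 21, 1, 15, 16, 13, 10, 9, 14, 17]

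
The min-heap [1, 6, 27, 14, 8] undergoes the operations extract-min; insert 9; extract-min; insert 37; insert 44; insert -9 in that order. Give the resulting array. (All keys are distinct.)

extract-min → returns 1:
  remove root 1; move last element 8 to root → [8, 6, 27, 14]
  8 vs smaller child 6 at index 1, swap → [6, 8, 27, 14]
insert 9:
  append 9 at index 4 → [6, 8, 27, 14, 9] (no swap needed)
extract-min → returns 6:
  remove root 6; move last element 9 to root → [9, 8, 27, 14]
  9 vs smaller child 8 at index 1, swap → [8, 9, 27, 14]
insert 37:
  append 37 at index 4 → [8, 9, 27, 14, 37] (no swap needed)
insert 44:
  append 44 at index 5 → [8, 9, 27, 14, 37, 44] (no swap needed)
insert -9:
  append -9 at index 6 → [8, 9, 27, 14, 37, 44, -9]
  -9 < parent 27 at index 2, swap → [8, 9, -9, 14, 37, 44, 27]
  -9 < parent 8 at index 0, swap → [-9, 9, 8, 14, 37, 44, 27]

[-9, 9, 8, 14, 37, 44, 27]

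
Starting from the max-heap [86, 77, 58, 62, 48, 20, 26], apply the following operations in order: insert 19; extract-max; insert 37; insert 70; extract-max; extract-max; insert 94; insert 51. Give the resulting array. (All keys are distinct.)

[94, 62, 58, 51, 19, 20, 26, 37, 48]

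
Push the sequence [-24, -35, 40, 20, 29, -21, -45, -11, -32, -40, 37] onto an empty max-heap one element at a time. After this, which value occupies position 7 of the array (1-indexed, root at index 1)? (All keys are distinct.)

-45

Insert -24:
  append -24 at index 1 → [-24] (no swap needed)
Insert -35:
  append -35 at index 2 → [-24, -35] (no swap needed)
Insert 40:
  append 40 at index 3 → [-24, -35, 40]
  40 > parent -24 at index 1, swap → [40, -35, -24]
Insert 20:
  append 20 at index 4 → [40, -35, -24, 20]
  20 > parent -35 at index 2, swap → [40, 20, -24, -35]
Insert 29:
  append 29 at index 5 → [40, 20, -24, -35, 29]
  29 > parent 20 at index 2, swap → [40, 29, -24, -35, 20]
Insert -21:
  append -21 at index 6 → [40, 29, -24, -35, 20, -21]
  -21 > parent -24 at index 3, swap → [40, 29, -21, -35, 20, -24]
Insert -45:
  append -45 at index 7 → [40, 29, -21, -35, 20, -24, -45] (no swap needed)
Insert -11:
  append -11 at index 8 → [40, 29, -21, -35, 20, -24, -45, -11]
  -11 > parent -35 at index 4, swap → [40, 29, -21, -11, 20, -24, -45, -35]
Insert -32:
  append -32 at index 9 → [40, 29, -21, -11, 20, -24, -45, -35, -32] (no swap needed)
Insert -40:
  append -40 at index 10 → [40, 29, -21, -11, 20, -24, -45, -35, -32, -40] (no swap needed)
Insert 37:
  append 37 at index 11 → [40, 29, -21, -11, 20, -24, -45, -35, -32, -40, 37]
  37 > parent 20 at index 5, swap → [40, 29, -21, -11, 37, -24, -45, -35, -32, -40, 20]
  37 > parent 29 at index 2, swap → [40, 37, -21, -11, 29, -24, -45, -35, -32, -40, 20]
resulting array: [40, 37, -21, -11, 29, -24, -45, -35, -32, -40, 20]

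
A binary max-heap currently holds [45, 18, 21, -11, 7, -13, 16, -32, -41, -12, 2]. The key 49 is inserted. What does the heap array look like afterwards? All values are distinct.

[49, 18, 45, -11, 7, 21, 16, -32, -41, -12, 2, -13]

append 49 at index 11 → [45, 18, 21, -11, 7, -13, 16, -32, -41, -12, 2, 49]
49 > parent -13 at index 5, swap → [45, 18, 21, -11, 7, 49, 16, -32, -41, -12, 2, -13]
49 > parent 21 at index 2, swap → [45, 18, 49, -11, 7, 21, 16, -32, -41, -12, 2, -13]
49 > parent 45 at index 0, swap → [49, 18, 45, -11, 7, 21, 16, -32, -41, -12, 2, -13]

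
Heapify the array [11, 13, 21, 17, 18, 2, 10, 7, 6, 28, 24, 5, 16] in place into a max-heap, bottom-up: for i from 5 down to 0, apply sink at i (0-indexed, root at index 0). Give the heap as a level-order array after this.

sift down from index 5:
  2 vs larger child 16 at index 12, swap → [11, 13, 21, 17, 18, 16, 10, 7, 6, 28, 24, 5, 2]
sift down from index 4:
  18 vs larger child 28 at index 9, swap → [11, 13, 21, 17, 28, 16, 10, 7, 6, 18, 24, 5, 2]
sift down from index 3: already satisfies heap property
sift down from index 2: already satisfies heap property
sift down from index 1:
  13 vs larger child 28 at index 4, swap → [11, 28, 21, 17, 13, 16, 10, 7, 6, 18, 24, 5, 2]
  13 vs larger child 24 at index 10, swap → [11, 28, 21, 17, 24, 16, 10, 7, 6, 18, 13, 5, 2]
sift down from index 0:
  11 vs larger child 28 at index 1, swap → [28, 11, 21, 17, 24, 16, 10, 7, 6, 18, 13, 5, 2]
  11 vs larger child 24 at index 4, swap → [28, 24, 21, 17, 11, 16, 10, 7, 6, 18, 13, 5, 2]
  11 vs larger child 18 at index 9, swap → [28, 24, 21, 17, 18, 16, 10, 7, 6, 11, 13, 5, 2]

[28, 24, 21, 17, 18, 16, 10, 7, 6, 11, 13, 5, 2]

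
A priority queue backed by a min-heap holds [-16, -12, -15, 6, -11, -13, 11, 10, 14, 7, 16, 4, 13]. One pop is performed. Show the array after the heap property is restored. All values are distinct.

[-15, -12, -13, 6, -11, 4, 11, 10, 14, 7, 16, 13]

remove root -16; move last element 13 to root → [13, -12, -15, 6, -11, -13, 11, 10, 14, 7, 16, 4]
13 vs smaller child -15 at index 2, swap → [-15, -12, 13, 6, -11, -13, 11, 10, 14, 7, 16, 4]
13 vs smaller child -13 at index 5, swap → [-15, -12, -13, 6, -11, 13, 11, 10, 14, 7, 16, 4]
13 vs only child 4 at index 11, swap → [-15, -12, -13, 6, -11, 4, 11, 10, 14, 7, 16, 13]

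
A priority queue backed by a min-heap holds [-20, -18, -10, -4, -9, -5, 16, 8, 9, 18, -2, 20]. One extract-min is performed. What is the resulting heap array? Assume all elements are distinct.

[-18, -9, -10, -4, -2, -5, 16, 8, 9, 18, 20]

remove root -20; move last element 20 to root → [20, -18, -10, -4, -9, -5, 16, 8, 9, 18, -2]
20 vs smaller child -18 at index 1, swap → [-18, 20, -10, -4, -9, -5, 16, 8, 9, 18, -2]
20 vs smaller child -9 at index 4, swap → [-18, -9, -10, -4, 20, -5, 16, 8, 9, 18, -2]
20 vs smaller child -2 at index 10, swap → [-18, -9, -10, -4, -2, -5, 16, 8, 9, 18, 20]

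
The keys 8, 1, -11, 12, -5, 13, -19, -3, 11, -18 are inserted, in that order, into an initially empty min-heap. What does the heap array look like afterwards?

Insert 8:
  append 8 at index 0 → [8] (no swap needed)
Insert 1:
  append 1 at index 1 → [8, 1]
  1 < parent 8 at index 0, swap → [1, 8]
Insert -11:
  append -11 at index 2 → [1, 8, -11]
  -11 < parent 1 at index 0, swap → [-11, 8, 1]
Insert 12:
  append 12 at index 3 → [-11, 8, 1, 12] (no swap needed)
Insert -5:
  append -5 at index 4 → [-11, 8, 1, 12, -5]
  -5 < parent 8 at index 1, swap → [-11, -5, 1, 12, 8]
Insert 13:
  append 13 at index 5 → [-11, -5, 1, 12, 8, 13] (no swap needed)
Insert -19:
  append -19 at index 6 → [-11, -5, 1, 12, 8, 13, -19]
  -19 < parent 1 at index 2, swap → [-11, -5, -19, 12, 8, 13, 1]
  -19 < parent -11 at index 0, swap → [-19, -5, -11, 12, 8, 13, 1]
Insert -3:
  append -3 at index 7 → [-19, -5, -11, 12, 8, 13, 1, -3]
  -3 < parent 12 at index 3, swap → [-19, -5, -11, -3, 8, 13, 1, 12]
Insert 11:
  append 11 at index 8 → [-19, -5, -11, -3, 8, 13, 1, 12, 11] (no swap needed)
Insert -18:
  append -18 at index 9 → [-19, -5, -11, -3, 8, 13, 1, 12, 11, -18]
  -18 < parent 8 at index 4, swap → [-19, -5, -11, -3, -18, 13, 1, 12, 11, 8]
  -18 < parent -5 at index 1, swap → [-19, -18, -11, -3, -5, 13, 1, 12, 11, 8]

[-19, -18, -11, -3, -5, 13, 1, 12, 11, 8]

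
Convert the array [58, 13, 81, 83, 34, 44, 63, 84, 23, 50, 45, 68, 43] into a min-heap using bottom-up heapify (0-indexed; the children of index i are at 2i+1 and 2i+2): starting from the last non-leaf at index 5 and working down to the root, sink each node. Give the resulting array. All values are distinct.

sift down from index 5:
  44 vs smaller child 43 at index 12, swap → [58, 13, 81, 83, 34, 43, 63, 84, 23, 50, 45, 68, 44]
sift down from index 4: already satisfies heap property
sift down from index 3:
  83 vs smaller child 23 at index 8, swap → [58, 13, 81, 23, 34, 43, 63, 84, 83, 50, 45, 68, 44]
sift down from index 2:
  81 vs smaller child 43 at index 5, swap → [58, 13, 43, 23, 34, 81, 63, 84, 83, 50, 45, 68, 44]
  81 vs smaller child 44 at index 12, swap → [58, 13, 43, 23, 34, 44, 63, 84, 83, 50, 45, 68, 81]
sift down from index 1: already satisfies heap property
sift down from index 0:
  58 vs smaller child 13 at index 1, swap → [13, 58, 43, 23, 34, 44, 63, 84, 83, 50, 45, 68, 81]
  58 vs smaller child 23 at index 3, swap → [13, 23, 43, 58, 34, 44, 63, 84, 83, 50, 45, 68, 81]

[13, 23, 43, 58, 34, 44, 63, 84, 83, 50, 45, 68, 81]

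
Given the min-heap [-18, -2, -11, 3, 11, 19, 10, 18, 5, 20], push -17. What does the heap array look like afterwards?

[-18, -17, -11, 3, -2, 19, 10, 18, 5, 20, 11]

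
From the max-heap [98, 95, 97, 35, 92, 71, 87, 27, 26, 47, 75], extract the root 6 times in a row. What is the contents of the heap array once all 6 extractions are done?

[71, 47, 27, 35, 26]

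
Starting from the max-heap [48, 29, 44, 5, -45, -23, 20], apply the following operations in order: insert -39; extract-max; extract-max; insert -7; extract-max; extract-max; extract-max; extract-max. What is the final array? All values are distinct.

[-23, -39, -45]

insert -39:
  append -39 at index 7 → [48, 29, 44, 5, -45, -23, 20, -39] (no swap needed)
extract-max → returns 48:
  remove root 48; move last element -39 to root → [-39, 29, 44, 5, -45, -23, 20]
  -39 vs larger child 44 at index 2, swap → [44, 29, -39, 5, -45, -23, 20]
  -39 vs larger child 20 at index 6, swap → [44, 29, 20, 5, -45, -23, -39]
extract-max → returns 44:
  remove root 44; move last element -39 to root → [-39, 29, 20, 5, -45, -23]
  -39 vs larger child 29 at index 1, swap → [29, -39, 20, 5, -45, -23]
  -39 vs larger child 5 at index 3, swap → [29, 5, 20, -39, -45, -23]
insert -7:
  append -7 at index 6 → [29, 5, 20, -39, -45, -23, -7] (no swap needed)
extract-max → returns 29:
  remove root 29; move last element -7 to root → [-7, 5, 20, -39, -45, -23]
  -7 vs larger child 20 at index 2, swap → [20, 5, -7, -39, -45, -23]
extract-max → returns 20:
  remove root 20; move last element -23 to root → [-23, 5, -7, -39, -45]
  -23 vs larger child 5 at index 1, swap → [5, -23, -7, -39, -45]
extract-max → returns 5:
  remove root 5; move last element -45 to root → [-45, -23, -7, -39]
  -45 vs larger child -7 at index 2, swap → [-7, -23, -45, -39]
extract-max → returns -7:
  remove root -7; move last element -39 to root → [-39, -23, -45]
  -39 vs larger child -23 at index 1, swap → [-23, -39, -45]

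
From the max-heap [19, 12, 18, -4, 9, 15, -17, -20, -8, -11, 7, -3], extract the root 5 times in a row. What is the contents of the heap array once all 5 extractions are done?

[7, -4, -3, -8, -11, -20, -17]

extract-max #1 returns 19:
  remove root 19; move last element -3 to root → [-3, 12, 18, -4, 9, 15, -17, -20, -8, -11, 7]
  -3 vs larger child 18 at index 2, swap → [18, 12, -3, -4, 9, 15, -17, -20, -8, -11, 7]
  -3 vs larger child 15 at index 5, swap → [18, 12, 15, -4, 9, -3, -17, -20, -8, -11, 7]
extract-max #2 returns 18:
  remove root 18; move last element 7 to root → [7, 12, 15, -4, 9, -3, -17, -20, -8, -11]
  7 vs larger child 15 at index 2, swap → [15, 12, 7, -4, 9, -3, -17, -20, -8, -11]
extract-max #3 returns 15:
  remove root 15; move last element -11 to root → [-11, 12, 7, -4, 9, -3, -17, -20, -8]
  -11 vs larger child 12 at index 1, swap → [12, -11, 7, -4, 9, -3, -17, -20, -8]
  -11 vs larger child 9 at index 4, swap → [12, 9, 7, -4, -11, -3, -17, -20, -8]
extract-max #4 returns 12:
  remove root 12; move last element -8 to root → [-8, 9, 7, -4, -11, -3, -17, -20]
  -8 vs larger child 9 at index 1, swap → [9, -8, 7, -4, -11, -3, -17, -20]
  -8 vs larger child -4 at index 3, swap → [9, -4, 7, -8, -11, -3, -17, -20]
extract-max #5 returns 9:
  remove root 9; move last element -20 to root → [-20, -4, 7, -8, -11, -3, -17]
  -20 vs larger child 7 at index 2, swap → [7, -4, -20, -8, -11, -3, -17]
  -20 vs larger child -3 at index 5, swap → [7, -4, -3, -8, -11, -20, -17]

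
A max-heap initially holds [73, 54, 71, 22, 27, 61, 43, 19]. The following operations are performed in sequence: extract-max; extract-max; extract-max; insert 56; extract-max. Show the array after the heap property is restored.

[54, 27, 43, 22, 19]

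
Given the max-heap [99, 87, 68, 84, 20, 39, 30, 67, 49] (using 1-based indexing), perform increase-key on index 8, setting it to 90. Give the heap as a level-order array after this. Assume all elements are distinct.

set index 8 from 67 to 90 → [99, 87, 68, 84, 20, 39, 30, 90, 49]
90 > parent 84 at index 4, swap → [99, 87, 68, 90, 20, 39, 30, 84, 49]
90 > parent 87 at index 2, swap → [99, 90, 68, 87, 20, 39, 30, 84, 49]

[99, 90, 68, 87, 20, 39, 30, 84, 49]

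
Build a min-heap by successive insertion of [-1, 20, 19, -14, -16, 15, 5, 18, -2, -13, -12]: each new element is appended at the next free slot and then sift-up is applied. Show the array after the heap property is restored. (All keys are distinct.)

Insert -1:
  append -1 at index 0 → [-1] (no swap needed)
Insert 20:
  append 20 at index 1 → [-1, 20] (no swap needed)
Insert 19:
  append 19 at index 2 → [-1, 20, 19] (no swap needed)
Insert -14:
  append -14 at index 3 → [-1, 20, 19, -14]
  -14 < parent 20 at index 1, swap → [-1, -14, 19, 20]
  -14 < parent -1 at index 0, swap → [-14, -1, 19, 20]
Insert -16:
  append -16 at index 4 → [-14, -1, 19, 20, -16]
  -16 < parent -1 at index 1, swap → [-14, -16, 19, 20, -1]
  -16 < parent -14 at index 0, swap → [-16, -14, 19, 20, -1]
Insert 15:
  append 15 at index 5 → [-16, -14, 19, 20, -1, 15]
  15 < parent 19 at index 2, swap → [-16, -14, 15, 20, -1, 19]
Insert 5:
  append 5 at index 6 → [-16, -14, 15, 20, -1, 19, 5]
  5 < parent 15 at index 2, swap → [-16, -14, 5, 20, -1, 19, 15]
Insert 18:
  append 18 at index 7 → [-16, -14, 5, 20, -1, 19, 15, 18]
  18 < parent 20 at index 3, swap → [-16, -14, 5, 18, -1, 19, 15, 20]
Insert -2:
  append -2 at index 8 → [-16, -14, 5, 18, -1, 19, 15, 20, -2]
  -2 < parent 18 at index 3, swap → [-16, -14, 5, -2, -1, 19, 15, 20, 18]
Insert -13:
  append -13 at index 9 → [-16, -14, 5, -2, -1, 19, 15, 20, 18, -13]
  -13 < parent -1 at index 4, swap → [-16, -14, 5, -2, -13, 19, 15, 20, 18, -1]
Insert -12:
  append -12 at index 10 → [-16, -14, 5, -2, -13, 19, 15, 20, 18, -1, -12] (no swap needed)

[-16, -14, 5, -2, -13, 19, 15, 20, 18, -1, -12]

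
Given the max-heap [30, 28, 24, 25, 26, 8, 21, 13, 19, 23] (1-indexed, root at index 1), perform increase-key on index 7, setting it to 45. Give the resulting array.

[45, 28, 30, 25, 26, 8, 24, 13, 19, 23]

set index 7 from 21 to 45 → [30, 28, 24, 25, 26, 8, 45, 13, 19, 23]
45 > parent 24 at index 3, swap → [30, 28, 45, 25, 26, 8, 24, 13, 19, 23]
45 > parent 30 at index 1, swap → [45, 28, 30, 25, 26, 8, 24, 13, 19, 23]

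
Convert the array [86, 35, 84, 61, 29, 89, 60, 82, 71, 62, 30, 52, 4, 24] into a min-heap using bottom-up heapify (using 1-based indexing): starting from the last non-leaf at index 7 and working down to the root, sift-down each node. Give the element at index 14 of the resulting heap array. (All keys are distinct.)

sift down from index 7:
  60 vs only child 24 at index 14, swap → [86, 35, 84, 61, 29, 89, 24, 82, 71, 62, 30, 52, 4, 60]
sift down from index 6:
  89 vs smaller child 4 at index 13, swap → [86, 35, 84, 61, 29, 4, 24, 82, 71, 62, 30, 52, 89, 60]
sift down from index 5: already satisfies heap property
sift down from index 4: already satisfies heap property
sift down from index 3:
  84 vs smaller child 4 at index 6, swap → [86, 35, 4, 61, 29, 84, 24, 82, 71, 62, 30, 52, 89, 60]
  84 vs smaller child 52 at index 12, swap → [86, 35, 4, 61, 29, 52, 24, 82, 71, 62, 30, 84, 89, 60]
sift down from index 2:
  35 vs smaller child 29 at index 5, swap → [86, 29, 4, 61, 35, 52, 24, 82, 71, 62, 30, 84, 89, 60]
  35 vs smaller child 30 at index 11, swap → [86, 29, 4, 61, 30, 52, 24, 82, 71, 62, 35, 84, 89, 60]
sift down from index 1:
  86 vs smaller child 4 at index 3, swap → [4, 29, 86, 61, 30, 52, 24, 82, 71, 62, 35, 84, 89, 60]
  86 vs smaller child 24 at index 7, swap → [4, 29, 24, 61, 30, 52, 86, 82, 71, 62, 35, 84, 89, 60]
  86 vs only child 60 at index 14, swap → [4, 29, 24, 61, 30, 52, 60, 82, 71, 62, 35, 84, 89, 86]
resulting array: [4, 29, 24, 61, 30, 52, 60, 82, 71, 62, 35, 84, 89, 86]

86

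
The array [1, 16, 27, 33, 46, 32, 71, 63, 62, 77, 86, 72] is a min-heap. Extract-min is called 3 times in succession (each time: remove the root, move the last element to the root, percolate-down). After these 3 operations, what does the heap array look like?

extract-min #1 returns 1:
  remove root 1; move last element 72 to root → [72, 16, 27, 33, 46, 32, 71, 63, 62, 77, 86]
  72 vs smaller child 16 at index 1, swap → [16, 72, 27, 33, 46, 32, 71, 63, 62, 77, 86]
  72 vs smaller child 33 at index 3, swap → [16, 33, 27, 72, 46, 32, 71, 63, 62, 77, 86]
  72 vs smaller child 62 at index 8, swap → [16, 33, 27, 62, 46, 32, 71, 63, 72, 77, 86]
extract-min #2 returns 16:
  remove root 16; move last element 86 to root → [86, 33, 27, 62, 46, 32, 71, 63, 72, 77]
  86 vs smaller child 27 at index 2, swap → [27, 33, 86, 62, 46, 32, 71, 63, 72, 77]
  86 vs smaller child 32 at index 5, swap → [27, 33, 32, 62, 46, 86, 71, 63, 72, 77]
extract-min #3 returns 27:
  remove root 27; move last element 77 to root → [77, 33, 32, 62, 46, 86, 71, 63, 72]
  77 vs smaller child 32 at index 2, swap → [32, 33, 77, 62, 46, 86, 71, 63, 72]
  77 vs smaller child 71 at index 6, swap → [32, 33, 71, 62, 46, 86, 77, 63, 72]

[32, 33, 71, 62, 46, 86, 77, 63, 72]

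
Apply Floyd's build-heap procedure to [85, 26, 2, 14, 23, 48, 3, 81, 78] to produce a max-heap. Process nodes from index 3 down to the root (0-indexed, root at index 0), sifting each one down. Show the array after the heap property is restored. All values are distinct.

[85, 81, 48, 78, 23, 2, 3, 14, 26]

sift down from index 3:
  14 vs larger child 81 at index 7, swap → [85, 26, 2, 81, 23, 48, 3, 14, 78]
sift down from index 2:
  2 vs larger child 48 at index 5, swap → [85, 26, 48, 81, 23, 2, 3, 14, 78]
sift down from index 1:
  26 vs larger child 81 at index 3, swap → [85, 81, 48, 26, 23, 2, 3, 14, 78]
  26 vs larger child 78 at index 8, swap → [85, 81, 48, 78, 23, 2, 3, 14, 26]
sift down from index 0: already satisfies heap property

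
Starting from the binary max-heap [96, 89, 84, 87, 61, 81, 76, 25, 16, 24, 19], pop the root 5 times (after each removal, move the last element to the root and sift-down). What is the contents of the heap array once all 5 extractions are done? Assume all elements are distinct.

extract-max #1 returns 96:
  remove root 96; move last element 19 to root → [19, 89, 84, 87, 61, 81, 76, 25, 16, 24]
  19 vs larger child 89 at index 1, swap → [89, 19, 84, 87, 61, 81, 76, 25, 16, 24]
  19 vs larger child 87 at index 3, swap → [89, 87, 84, 19, 61, 81, 76, 25, 16, 24]
  19 vs larger child 25 at index 7, swap → [89, 87, 84, 25, 61, 81, 76, 19, 16, 24]
extract-max #2 returns 89:
  remove root 89; move last element 24 to root → [24, 87, 84, 25, 61, 81, 76, 19, 16]
  24 vs larger child 87 at index 1, swap → [87, 24, 84, 25, 61, 81, 76, 19, 16]
  24 vs larger child 61 at index 4, swap → [87, 61, 84, 25, 24, 81, 76, 19, 16]
extract-max #3 returns 87:
  remove root 87; move last element 16 to root → [16, 61, 84, 25, 24, 81, 76, 19]
  16 vs larger child 84 at index 2, swap → [84, 61, 16, 25, 24, 81, 76, 19]
  16 vs larger child 81 at index 5, swap → [84, 61, 81, 25, 24, 16, 76, 19]
extract-max #4 returns 84:
  remove root 84; move last element 19 to root → [19, 61, 81, 25, 24, 16, 76]
  19 vs larger child 81 at index 2, swap → [81, 61, 19, 25, 24, 16, 76]
  19 vs larger child 76 at index 6, swap → [81, 61, 76, 25, 24, 16, 19]
extract-max #5 returns 81:
  remove root 81; move last element 19 to root → [19, 61, 76, 25, 24, 16]
  19 vs larger child 76 at index 2, swap → [76, 61, 19, 25, 24, 16]

[76, 61, 19, 25, 24, 16]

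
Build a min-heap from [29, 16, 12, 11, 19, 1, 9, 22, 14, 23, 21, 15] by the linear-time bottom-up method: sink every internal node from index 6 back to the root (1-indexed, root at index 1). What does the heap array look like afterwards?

[1, 11, 9, 14, 19, 12, 29, 22, 16, 23, 21, 15]

sift down from index 6: already satisfies heap property
sift down from index 5: already satisfies heap property
sift down from index 4: already satisfies heap property
sift down from index 3:
  12 vs smaller child 1 at index 6, swap → [29, 16, 1, 11, 19, 12, 9, 22, 14, 23, 21, 15]
sift down from index 2:
  16 vs smaller child 11 at index 4, swap → [29, 11, 1, 16, 19, 12, 9, 22, 14, 23, 21, 15]
  16 vs smaller child 14 at index 9, swap → [29, 11, 1, 14, 19, 12, 9, 22, 16, 23, 21, 15]
sift down from index 1:
  29 vs smaller child 1 at index 3, swap → [1, 11, 29, 14, 19, 12, 9, 22, 16, 23, 21, 15]
  29 vs smaller child 9 at index 7, swap → [1, 11, 9, 14, 19, 12, 29, 22, 16, 23, 21, 15]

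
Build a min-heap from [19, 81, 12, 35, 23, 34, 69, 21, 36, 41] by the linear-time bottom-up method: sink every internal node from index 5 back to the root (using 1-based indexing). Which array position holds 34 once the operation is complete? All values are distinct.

sift down from index 5: already satisfies heap property
sift down from index 4:
  35 vs smaller child 21 at index 8, swap → [19, 81, 12, 21, 23, 34, 69, 35, 36, 41]
sift down from index 3: already satisfies heap property
sift down from index 2:
  81 vs smaller child 21 at index 4, swap → [19, 21, 12, 81, 23, 34, 69, 35, 36, 41]
  81 vs smaller child 35 at index 8, swap → [19, 21, 12, 35, 23, 34, 69, 81, 36, 41]
sift down from index 1:
  19 vs smaller child 12 at index 3, swap → [12, 21, 19, 35, 23, 34, 69, 81, 36, 41]
resulting array: [12, 21, 19, 35, 23, 34, 69, 81, 36, 41]

6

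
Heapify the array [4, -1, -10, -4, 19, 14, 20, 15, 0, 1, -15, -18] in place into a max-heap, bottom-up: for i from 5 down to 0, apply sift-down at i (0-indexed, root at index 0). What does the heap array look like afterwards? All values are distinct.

[20, 19, 14, 15, 1, 4, -10, -4, 0, -1, -15, -18]

sift down from index 5: already satisfies heap property
sift down from index 4: already satisfies heap property
sift down from index 3:
  -4 vs larger child 15 at index 7, swap → [4, -1, -10, 15, 19, 14, 20, -4, 0, 1, -15, -18]
sift down from index 2:
  -10 vs larger child 20 at index 6, swap → [4, -1, 20, 15, 19, 14, -10, -4, 0, 1, -15, -18]
sift down from index 1:
  -1 vs larger child 19 at index 4, swap → [4, 19, 20, 15, -1, 14, -10, -4, 0, 1, -15, -18]
  -1 vs larger child 1 at index 9, swap → [4, 19, 20, 15, 1, 14, -10, -4, 0, -1, -15, -18]
sift down from index 0:
  4 vs larger child 20 at index 2, swap → [20, 19, 4, 15, 1, 14, -10, -4, 0, -1, -15, -18]
  4 vs larger child 14 at index 5, swap → [20, 19, 14, 15, 1, 4, -10, -4, 0, -1, -15, -18]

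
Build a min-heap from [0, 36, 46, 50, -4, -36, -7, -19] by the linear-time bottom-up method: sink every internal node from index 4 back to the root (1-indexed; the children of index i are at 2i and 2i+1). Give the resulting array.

sift down from index 4:
  50 vs only child -19 at index 8, swap → [0, 36, 46, -19, -4, -36, -7, 50]
sift down from index 3:
  46 vs smaller child -36 at index 6, swap → [0, 36, -36, -19, -4, 46, -7, 50]
sift down from index 2:
  36 vs smaller child -19 at index 4, swap → [0, -19, -36, 36, -4, 46, -7, 50]
sift down from index 1:
  0 vs smaller child -36 at index 3, swap → [-36, -19, 0, 36, -4, 46, -7, 50]
  0 vs smaller child -7 at index 7, swap → [-36, -19, -7, 36, -4, 46, 0, 50]

[-36, -19, -7, 36, -4, 46, 0, 50]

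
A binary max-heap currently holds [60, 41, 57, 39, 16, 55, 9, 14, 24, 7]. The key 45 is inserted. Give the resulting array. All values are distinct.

append 45 at index 10 → [60, 41, 57, 39, 16, 55, 9, 14, 24, 7, 45]
45 > parent 16 at index 4, swap → [60, 41, 57, 39, 45, 55, 9, 14, 24, 7, 16]
45 > parent 41 at index 1, swap → [60, 45, 57, 39, 41, 55, 9, 14, 24, 7, 16]

[60, 45, 57, 39, 41, 55, 9, 14, 24, 7, 16]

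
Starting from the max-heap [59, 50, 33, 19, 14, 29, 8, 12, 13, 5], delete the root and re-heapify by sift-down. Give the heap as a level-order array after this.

remove root 59; move last element 5 to root → [5, 50, 33, 19, 14, 29, 8, 12, 13]
5 vs larger child 50 at index 1, swap → [50, 5, 33, 19, 14, 29, 8, 12, 13]
5 vs larger child 19 at index 3, swap → [50, 19, 33, 5, 14, 29, 8, 12, 13]
5 vs larger child 13 at index 8, swap → [50, 19, 33, 13, 14, 29, 8, 12, 5]

[50, 19, 33, 13, 14, 29, 8, 12, 5]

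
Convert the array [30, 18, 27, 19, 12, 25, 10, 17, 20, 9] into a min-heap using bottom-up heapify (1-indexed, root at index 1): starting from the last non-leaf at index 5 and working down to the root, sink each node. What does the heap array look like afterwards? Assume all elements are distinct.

[9, 12, 10, 17, 18, 25, 27, 19, 20, 30]

sift down from index 5:
  12 vs only child 9 at index 10, swap → [30, 18, 27, 19, 9, 25, 10, 17, 20, 12]
sift down from index 4:
  19 vs smaller child 17 at index 8, swap → [30, 18, 27, 17, 9, 25, 10, 19, 20, 12]
sift down from index 3:
  27 vs smaller child 10 at index 7, swap → [30, 18, 10, 17, 9, 25, 27, 19, 20, 12]
sift down from index 2:
  18 vs smaller child 9 at index 5, swap → [30, 9, 10, 17, 18, 25, 27, 19, 20, 12]
  18 vs only child 12 at index 10, swap → [30, 9, 10, 17, 12, 25, 27, 19, 20, 18]
sift down from index 1:
  30 vs smaller child 9 at index 2, swap → [9, 30, 10, 17, 12, 25, 27, 19, 20, 18]
  30 vs smaller child 12 at index 5, swap → [9, 12, 10, 17, 30, 25, 27, 19, 20, 18]
  30 vs only child 18 at index 10, swap → [9, 12, 10, 17, 18, 25, 27, 19, 20, 30]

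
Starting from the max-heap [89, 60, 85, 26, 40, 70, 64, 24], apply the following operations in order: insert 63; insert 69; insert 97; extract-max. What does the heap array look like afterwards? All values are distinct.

insert 63:
  append 63 at index 8 → [89, 60, 85, 26, 40, 70, 64, 24, 63]
  63 > parent 26 at index 3, swap → [89, 60, 85, 63, 40, 70, 64, 24, 26]
  63 > parent 60 at index 1, swap → [89, 63, 85, 60, 40, 70, 64, 24, 26]
insert 69:
  append 69 at index 9 → [89, 63, 85, 60, 40, 70, 64, 24, 26, 69]
  69 > parent 40 at index 4, swap → [89, 63, 85, 60, 69, 70, 64, 24, 26, 40]
  69 > parent 63 at index 1, swap → [89, 69, 85, 60, 63, 70, 64, 24, 26, 40]
insert 97:
  append 97 at index 10 → [89, 69, 85, 60, 63, 70, 64, 24, 26, 40, 97]
  97 > parent 63 at index 4, swap → [89, 69, 85, 60, 97, 70, 64, 24, 26, 40, 63]
  97 > parent 69 at index 1, swap → [89, 97, 85, 60, 69, 70, 64, 24, 26, 40, 63]
  97 > parent 89 at index 0, swap → [97, 89, 85, 60, 69, 70, 64, 24, 26, 40, 63]
extract-max → returns 97:
  remove root 97; move last element 63 to root → [63, 89, 85, 60, 69, 70, 64, 24, 26, 40]
  63 vs larger child 89 at index 1, swap → [89, 63, 85, 60, 69, 70, 64, 24, 26, 40]
  63 vs larger child 69 at index 4, swap → [89, 69, 85, 60, 63, 70, 64, 24, 26, 40]

[89, 69, 85, 60, 63, 70, 64, 24, 26, 40]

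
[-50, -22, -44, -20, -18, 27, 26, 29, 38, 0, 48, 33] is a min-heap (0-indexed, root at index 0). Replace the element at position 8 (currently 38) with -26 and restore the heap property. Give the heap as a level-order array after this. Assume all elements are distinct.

[-50, -26, -44, -22, -18, 27, 26, 29, -20, 0, 48, 33]

set index 8 from 38 to -26 → [-50, -22, -44, -20, -18, 27, 26, 29, -26, 0, 48, 33]
-26 < parent -20 at index 3, swap → [-50, -22, -44, -26, -18, 27, 26, 29, -20, 0, 48, 33]
-26 < parent -22 at index 1, swap → [-50, -26, -44, -22, -18, 27, 26, 29, -20, 0, 48, 33]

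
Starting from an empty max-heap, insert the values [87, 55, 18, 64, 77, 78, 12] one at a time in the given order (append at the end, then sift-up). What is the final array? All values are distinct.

Insert 87:
  append 87 at index 0 → [87] (no swap needed)
Insert 55:
  append 55 at index 1 → [87, 55] (no swap needed)
Insert 18:
  append 18 at index 2 → [87, 55, 18] (no swap needed)
Insert 64:
  append 64 at index 3 → [87, 55, 18, 64]
  64 > parent 55 at index 1, swap → [87, 64, 18, 55]
Insert 77:
  append 77 at index 4 → [87, 64, 18, 55, 77]
  77 > parent 64 at index 1, swap → [87, 77, 18, 55, 64]
Insert 78:
  append 78 at index 5 → [87, 77, 18, 55, 64, 78]
  78 > parent 18 at index 2, swap → [87, 77, 78, 55, 64, 18]
Insert 12:
  append 12 at index 6 → [87, 77, 78, 55, 64, 18, 12] (no swap needed)

[87, 77, 78, 55, 64, 18, 12]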